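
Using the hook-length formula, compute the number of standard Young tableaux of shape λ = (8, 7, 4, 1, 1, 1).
# SYT of shape (8, 7, 4, 1, 1, 1) = 818611200

Hook-length formula: f^λ = n! / Π hook(c), product over all cells c of the Young diagram. For λ = (8, 7, 4, 1, 1, 1), n = 22 boxes. Hook lengths by row (left-to-right, top-to-bottom): [13, 9, 8, 7, 5, 4, 3, 1]; [11, 7, 6, 5, 3, 2, 1]; [7, 3, 2, 1]; [3]; [2]; [1]. Product of hooks = 1373058086400. So f^λ = 22! / 1373058086400 = 1124000727777607680000 / 1373058086400 = 818611200.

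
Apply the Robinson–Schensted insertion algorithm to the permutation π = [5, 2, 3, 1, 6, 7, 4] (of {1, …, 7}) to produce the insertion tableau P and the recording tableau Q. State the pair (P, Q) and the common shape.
P = [1, 3, 4, 7] / [2, 6] / [5];  Q = [1, 3, 5, 6] / [2, 7] / [4];  common shape = (4, 2, 1)

Row-insert the values π_1, π_2, … into P one at a time, bumping the leftmost entry strictly greater than the inserted value down to the next row. The recording tableau Q records, in position (i, j), the step at which that cell was added to P.
  Insert 5 (step 1): P = [5];  Q = [1]
  Insert 2 (step 2): P = [2] / [5];  Q = [1] / [2]
  Insert 3 (step 3): P = [2, 3] / [5];  Q = [1, 3] / [2]
  Insert 1 (step 4): P = [1, 3] / [2] / [5];  Q = [1, 3] / [2] / [4]
  Insert 6 (step 5): P = [1, 3, 6] / [2] / [5];  Q = [1, 3, 5] / [2] / [4]
  Insert 7 (step 6): P = [1, 3, 6, 7] / [2] / [5];  Q = [1, 3, 5, 6] / [2] / [4]
  Insert 4 (step 7): P = [1, 3, 4, 7] / [2, 6] / [5];  Q = [1, 3, 5, 6] / [2, 7] / [4]
Final shape: (4, 2, 1).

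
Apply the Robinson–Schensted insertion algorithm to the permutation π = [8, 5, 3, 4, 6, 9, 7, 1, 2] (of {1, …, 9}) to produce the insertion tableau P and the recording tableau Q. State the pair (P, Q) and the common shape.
P = [1, 2, 6, 7] / [3, 4] / [5, 9] / [8];  Q = [1, 4, 5, 6] / [2, 7] / [3, 9] / [8];  common shape = (4, 2, 2, 1)

Row-insert the values π_1, π_2, … into P one at a time, bumping the leftmost entry strictly greater than the inserted value down to the next row. The recording tableau Q records, in position (i, j), the step at which that cell was added to P.
  Insert 8 (step 1): P = [8];  Q = [1]
  Insert 5 (step 2): P = [5] / [8];  Q = [1] / [2]
  Insert 3 (step 3): P = [3] / [5] / [8];  Q = [1] / [2] / [3]
  Insert 4 (step 4): P = [3, 4] / [5] / [8];  Q = [1, 4] / [2] / [3]
  Insert 6 (step 5): P = [3, 4, 6] / [5] / [8];  Q = [1, 4, 5] / [2] / [3]
  Insert 9 (step 6): P = [3, 4, 6, 9] / [5] / [8];  Q = [1, 4, 5, 6] / [2] / [3]
  Insert 7 (step 7): P = [3, 4, 6, 7] / [5, 9] / [8];  Q = [1, 4, 5, 6] / [2, 7] / [3]
  Insert 1 (step 8): P = [1, 4, 6, 7] / [3, 9] / [5] / [8];  Q = [1, 4, 5, 6] / [2, 7] / [3] / [8]
  Insert 2 (step 9): P = [1, 2, 6, 7] / [3, 4] / [5, 9] / [8];  Q = [1, 4, 5, 6] / [2, 7] / [3, 9] / [8]
Final shape: (4, 2, 2, 1).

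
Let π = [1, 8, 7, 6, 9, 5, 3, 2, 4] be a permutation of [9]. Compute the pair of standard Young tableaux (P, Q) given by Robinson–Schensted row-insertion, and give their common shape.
P = [1, 2, 4] / [3, 9] / [5] / [6] / [7] / [8];  Q = [1, 2, 5] / [3, 9] / [4] / [6] / [7] / [8];  common shape = (3, 2, 1, 1, 1, 1)

Row-insert the values π_1, π_2, … into P one at a time, bumping the leftmost entry strictly greater than the inserted value down to the next row. The recording tableau Q records, in position (i, j), the step at which that cell was added to P.
  Insert 1 (step 1): P = [1];  Q = [1]
  Insert 8 (step 2): P = [1, 8];  Q = [1, 2]
  Insert 7 (step 3): P = [1, 7] / [8];  Q = [1, 2] / [3]
  Insert 6 (step 4): P = [1, 6] / [7] / [8];  Q = [1, 2] / [3] / [4]
  Insert 9 (step 5): P = [1, 6, 9] / [7] / [8];  Q = [1, 2, 5] / [3] / [4]
  Insert 5 (step 6): P = [1, 5, 9] / [6] / [7] / [8];  Q = [1, 2, 5] / [3] / [4] / [6]
  Insert 3 (step 7): P = [1, 3, 9] / [5] / [6] / [7] / [8];  Q = [1, 2, 5] / [3] / [4] / [6] / [7]
  Insert 2 (step 8): P = [1, 2, 9] / [3] / [5] / [6] / [7] / [8];  Q = [1, 2, 5] / [3] / [4] / [6] / [7] / [8]
  Insert 4 (step 9): P = [1, 2, 4] / [3, 9] / [5] / [6] / [7] / [8];  Q = [1, 2, 5] / [3, 9] / [4] / [6] / [7] / [8]
Final shape: (3, 2, 1, 1, 1, 1).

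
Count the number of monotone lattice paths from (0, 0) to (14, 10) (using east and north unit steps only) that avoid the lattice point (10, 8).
Number of paths = 1304886

Total paths from (0, 0) to (14, 10): C(24, 14) = 1961256. Paths through (10, 8): (paths (0, 0) → (10, 8)) × (paths (10, 8) → (14, 10)) = C(18, 10) · C(6, 4) = 43758 · 15 = 656370. Avoidance count = 1961256 − 656370 = 1304886.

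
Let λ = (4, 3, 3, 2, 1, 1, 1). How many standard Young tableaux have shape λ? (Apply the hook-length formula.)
# SYT of shape (4, 3, 3, 2, 1, 1, 1) = 135135

Hook-length formula: f^λ = n! / Π hook(c), product over all cells c of the Young diagram. For λ = (4, 3, 3, 2, 1, 1, 1), n = 15 boxes. Hook lengths by row (left-to-right, top-to-bottom): [10, 6, 4, 1]; [8, 4, 2]; [7, 3, 1]; [5, 1]; [3]; [2]; [1]. Product of hooks = 9676800. So f^λ = 15! / 9676800 = 1307674368000 / 9676800 = 135135.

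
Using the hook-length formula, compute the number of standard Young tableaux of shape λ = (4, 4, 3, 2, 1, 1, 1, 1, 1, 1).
# SYT of shape (4, 4, 3, 2, 1, 1, 1, 1, 1, 1) = 6267492

Hook-length formula: f^λ = n! / Π hook(c), product over all cells c of the Young diagram. For λ = (4, 4, 3, 2, 1, 1, 1, 1, 1, 1), n = 19 boxes. Hook lengths by row (left-to-right, top-to-bottom): [13, 6, 4, 2]; [12, 5, 3, 1]; [10, 3, 1]; [8, 1]; [6]; [5]; [4]; [3]; [2]; [1]. Product of hooks = 19408896000. So f^λ = 19! / 19408896000 = 121645100408832000 / 19408896000 = 6267492.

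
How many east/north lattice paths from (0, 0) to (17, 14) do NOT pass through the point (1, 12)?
Number of paths = 265180536

Total paths from (0, 0) to (17, 14): C(31, 17) = 265182525. Paths through (1, 12): (paths (0, 0) → (1, 12)) × (paths (1, 12) → (17, 14)) = C(13, 1) · C(18, 16) = 13 · 153 = 1989. Avoidance count = 265182525 − 1989 = 265180536.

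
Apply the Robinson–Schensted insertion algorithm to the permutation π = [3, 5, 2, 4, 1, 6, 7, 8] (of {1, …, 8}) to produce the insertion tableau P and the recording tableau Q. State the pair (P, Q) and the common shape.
P = [1, 4, 6, 7, 8] / [2, 5] / [3];  Q = [1, 2, 6, 7, 8] / [3, 4] / [5];  common shape = (5, 2, 1)

Row-insert the values π_1, π_2, … into P one at a time, bumping the leftmost entry strictly greater than the inserted value down to the next row. The recording tableau Q records, in position (i, j), the step at which that cell was added to P.
  Insert 3 (step 1): P = [3];  Q = [1]
  Insert 5 (step 2): P = [3, 5];  Q = [1, 2]
  Insert 2 (step 3): P = [2, 5] / [3];  Q = [1, 2] / [3]
  Insert 4 (step 4): P = [2, 4] / [3, 5];  Q = [1, 2] / [3, 4]
  Insert 1 (step 5): P = [1, 4] / [2, 5] / [3];  Q = [1, 2] / [3, 4] / [5]
  Insert 6 (step 6): P = [1, 4, 6] / [2, 5] / [3];  Q = [1, 2, 6] / [3, 4] / [5]
  Insert 7 (step 7): P = [1, 4, 6, 7] / [2, 5] / [3];  Q = [1, 2, 6, 7] / [3, 4] / [5]
  Insert 8 (step 8): P = [1, 4, 6, 7, 8] / [2, 5] / [3];  Q = [1, 2, 6, 7, 8] / [3, 4] / [5]
Final shape: (5, 2, 1).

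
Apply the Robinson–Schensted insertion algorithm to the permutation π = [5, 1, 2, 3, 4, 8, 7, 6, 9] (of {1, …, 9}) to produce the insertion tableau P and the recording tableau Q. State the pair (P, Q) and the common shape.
P = [1, 2, 3, 4, 6, 9] / [5, 7] / [8];  Q = [1, 3, 4, 5, 6, 9] / [2, 7] / [8];  common shape = (6, 2, 1)

Row-insert the values π_1, π_2, … into P one at a time, bumping the leftmost entry strictly greater than the inserted value down to the next row. The recording tableau Q records, in position (i, j), the step at which that cell was added to P.
  Insert 5 (step 1): P = [5];  Q = [1]
  Insert 1 (step 2): P = [1] / [5];  Q = [1] / [2]
  Insert 2 (step 3): P = [1, 2] / [5];  Q = [1, 3] / [2]
  Insert 3 (step 4): P = [1, 2, 3] / [5];  Q = [1, 3, 4] / [2]
  Insert 4 (step 5): P = [1, 2, 3, 4] / [5];  Q = [1, 3, 4, 5] / [2]
  Insert 8 (step 6): P = [1, 2, 3, 4, 8] / [5];  Q = [1, 3, 4, 5, 6] / [2]
  Insert 7 (step 7): P = [1, 2, 3, 4, 7] / [5, 8];  Q = [1, 3, 4, 5, 6] / [2, 7]
  Insert 6 (step 8): P = [1, 2, 3, 4, 6] / [5, 7] / [8];  Q = [1, 3, 4, 5, 6] / [2, 7] / [8]
  Insert 9 (step 9): P = [1, 2, 3, 4, 6, 9] / [5, 7] / [8];  Q = [1, 3, 4, 5, 6, 9] / [2, 7] / [8]
Final shape: (6, 2, 1).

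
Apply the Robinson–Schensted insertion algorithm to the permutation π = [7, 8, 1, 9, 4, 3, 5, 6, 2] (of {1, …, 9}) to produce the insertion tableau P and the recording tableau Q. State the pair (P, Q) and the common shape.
P = [1, 2, 5, 6] / [3, 8, 9] / [4] / [7];  Q = [1, 2, 4, 8] / [3, 5, 7] / [6] / [9];  common shape = (4, 3, 1, 1)

Row-insert the values π_1, π_2, … into P one at a time, bumping the leftmost entry strictly greater than the inserted value down to the next row. The recording tableau Q records, in position (i, j), the step at which that cell was added to P.
  Insert 7 (step 1): P = [7];  Q = [1]
  Insert 8 (step 2): P = [7, 8];  Q = [1, 2]
  Insert 1 (step 3): P = [1, 8] / [7];  Q = [1, 2] / [3]
  Insert 9 (step 4): P = [1, 8, 9] / [7];  Q = [1, 2, 4] / [3]
  Insert 4 (step 5): P = [1, 4, 9] / [7, 8];  Q = [1, 2, 4] / [3, 5]
  Insert 3 (step 6): P = [1, 3, 9] / [4, 8] / [7];  Q = [1, 2, 4] / [3, 5] / [6]
  Insert 5 (step 7): P = [1, 3, 5] / [4, 8, 9] / [7];  Q = [1, 2, 4] / [3, 5, 7] / [6]
  Insert 6 (step 8): P = [1, 3, 5, 6] / [4, 8, 9] / [7];  Q = [1, 2, 4, 8] / [3, 5, 7] / [6]
  Insert 2 (step 9): P = [1, 2, 5, 6] / [3, 8, 9] / [4] / [7];  Q = [1, 2, 4, 8] / [3, 5, 7] / [6] / [9]
Final shape: (4, 3, 1, 1).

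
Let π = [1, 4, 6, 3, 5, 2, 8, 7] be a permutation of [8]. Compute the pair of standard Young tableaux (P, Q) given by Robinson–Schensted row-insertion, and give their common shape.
P = [1, 2, 5, 7] / [3, 6, 8] / [4];  Q = [1, 2, 3, 7] / [4, 5, 8] / [6];  common shape = (4, 3, 1)

Row-insert the values π_1, π_2, … into P one at a time, bumping the leftmost entry strictly greater than the inserted value down to the next row. The recording tableau Q records, in position (i, j), the step at which that cell was added to P.
  Insert 1 (step 1): P = [1];  Q = [1]
  Insert 4 (step 2): P = [1, 4];  Q = [1, 2]
  Insert 6 (step 3): P = [1, 4, 6];  Q = [1, 2, 3]
  Insert 3 (step 4): P = [1, 3, 6] / [4];  Q = [1, 2, 3] / [4]
  Insert 5 (step 5): P = [1, 3, 5] / [4, 6];  Q = [1, 2, 3] / [4, 5]
  Insert 2 (step 6): P = [1, 2, 5] / [3, 6] / [4];  Q = [1, 2, 3] / [4, 5] / [6]
  Insert 8 (step 7): P = [1, 2, 5, 8] / [3, 6] / [4];  Q = [1, 2, 3, 7] / [4, 5] / [6]
  Insert 7 (step 8): P = [1, 2, 5, 7] / [3, 6, 8] / [4];  Q = [1, 2, 3, 7] / [4, 5, 8] / [6]
Final shape: (4, 3, 1).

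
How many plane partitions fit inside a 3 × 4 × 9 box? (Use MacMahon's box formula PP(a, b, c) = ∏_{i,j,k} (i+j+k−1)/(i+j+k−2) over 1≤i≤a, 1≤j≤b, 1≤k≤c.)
PP(3, 4, 9) = 13026013

Evaluate the triple product over i = 1..3, j = 1..4, k = 1..9. The factors are (2/1) · (3/2) · (4/3) · (5/4) · (6/5) · (7/6) · (8/7) · (9/8) · … (108 factors total). The numerators and denominators telescope so the product is an integer; carrying out the multiplication exactly gives PP(3, 4, 9) = 13026013.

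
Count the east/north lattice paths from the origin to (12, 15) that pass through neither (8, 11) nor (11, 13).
Number of paths = 6872148

Inclusion–exclusion. Total paths: C(27, 12) = 17383860. Through P₁: C(19, 8)·C(8, 4) = 5290740. Through P₂: C(24, 11)·C(3, 1) = 7488432. Since P₁ is strictly southwest of P₂, a monotone path through both must visit P₁ then P₂; paths through both = C(19, 8)·C(5, 3)·C(3, 1) = 2267460. Avoid both = 17383860 − 5290740 − 7488432 + 2267460 = 6872148.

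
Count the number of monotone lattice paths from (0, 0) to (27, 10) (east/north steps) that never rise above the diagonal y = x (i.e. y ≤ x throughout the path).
Number of paths = 223926516

By the reflection principle (André's argument), the number of monotone paths to (27, 10) with n ≤ m that never go above y = x is C(37, 27) − C(37, 28) = 348330136 − 124403620 = 223926516.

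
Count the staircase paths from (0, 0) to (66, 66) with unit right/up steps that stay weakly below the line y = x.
C_66 = 5632681584560312734993915705849145100

These NE paths below the diagonal are counted by the Catalan number C_n = (1/(n + 1)) · C(2n, n). For n = 66: C_66 = (1/67) · C(132, 66) = 377389666165540953244592352291892721700/67 = 5632681584560312734993915705849145100.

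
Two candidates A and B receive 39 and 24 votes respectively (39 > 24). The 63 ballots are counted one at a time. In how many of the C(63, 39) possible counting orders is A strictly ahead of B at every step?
Strict-lead orderings = 37298974028224125

Total orderings of the 63 votes with 39 for A: C(63, 39) = 156655690918541325. By the Bertrand ballot formula (Cycle Lemma / reflection principle), the number of orderings in which A is strictly ahead of B throughout is (p − q)/(p + q) · C(p + q, p) = (39 − 24)/(39 + 24) · 156655690918541325 = 37298974028224125.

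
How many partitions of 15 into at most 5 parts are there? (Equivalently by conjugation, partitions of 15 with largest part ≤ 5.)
p(15, parts ≤ 5) = 84

Partitions of 15 with all parts ≤ 5: 5+5+5, 5+5+4+1, 5+5+3+2, 5+5+3+1+1, 5+5+2+2+1, 5+5+2+1+1+1, 5+5+1+1+1+1+1, 5+4+4+2, 5+4+4+1+1, 5+4+3+3, 5+4+3+2+1, 5+4+3+1+1+1, 5+4+2+2+2, 5+4+2+2+1+1, 5+4+2+1+1+1+1, 5+4+1+1+1+1+1+1, 5+3+3+3+1, 5+3+3+2+2, 5+3+3+2+1+1, 5+3+3+1+1+1+1, 5+3+2+2+2+1, 5+3+2+2+1+1+1, 5+3+2+1+1+1+1+1, 5+3+1+1+1+1+1+1+1, 5+2+2+2+2+2, 5+2+2+2+2+1+1, 5+2+2+2+1+1+1+1, 5+2+2+1+1+1+1+1+1, 5+2+1+1+1+1+1+1+1+1, 5+1+1+1+1+1+1+1+1+1+1, … (84 total). Count = 84.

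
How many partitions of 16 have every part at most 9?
p(16, parts ≤ 9) = 201

Partitions of 16 with all parts ≤ 9: 9+7, 9+6+1, 9+5+2, 9+5+1+1, 9+4+3, 9+4+2+1, 9+4+1+1+1, 9+3+3+1, 9+3+2+2, 9+3+2+1+1, 9+3+1+1+1+1, 9+2+2+2+1, 9+2+2+1+1+1, 9+2+1+1+1+1+1, 9+1+1+1+1+1+1+1, 8+8, 8+7+1, 8+6+2, 8+6+1+1, 8+5+3, 8+5+2+1, 8+5+1+1+1, 8+4+4, 8+4+3+1, 8+4+2+2, 8+4+2+1+1, 8+4+1+1+1+1, 8+3+3+2, 8+3+3+1+1, 8+3+2+2+1, … (201 total). Count = 201.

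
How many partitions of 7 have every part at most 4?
p(7, parts ≤ 4) = 11

Partitions of 7 with all parts ≤ 4: 4+3, 4+2+1, 4+1+1+1, 3+3+1, 3+2+2, 3+2+1+1, 3+1+1+1+1, 2+2+2+1, 2+2+1+1+1, 2+1+1+1+1+1, 1+1+1+1+1+1+1. Count = 11.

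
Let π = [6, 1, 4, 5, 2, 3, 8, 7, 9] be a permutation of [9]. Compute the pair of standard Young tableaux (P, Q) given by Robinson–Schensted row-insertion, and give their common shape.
P = [1, 2, 3, 7, 9] / [4, 5, 8] / [6];  Q = [1, 3, 4, 7, 9] / [2, 6, 8] / [5];  common shape = (5, 3, 1)

Row-insert the values π_1, π_2, … into P one at a time, bumping the leftmost entry strictly greater than the inserted value down to the next row. The recording tableau Q records, in position (i, j), the step at which that cell was added to P.
  Insert 6 (step 1): P = [6];  Q = [1]
  Insert 1 (step 2): P = [1] / [6];  Q = [1] / [2]
  Insert 4 (step 3): P = [1, 4] / [6];  Q = [1, 3] / [2]
  Insert 5 (step 4): P = [1, 4, 5] / [6];  Q = [1, 3, 4] / [2]
  Insert 2 (step 5): P = [1, 2, 5] / [4] / [6];  Q = [1, 3, 4] / [2] / [5]
  Insert 3 (step 6): P = [1, 2, 3] / [4, 5] / [6];  Q = [1, 3, 4] / [2, 6] / [5]
  Insert 8 (step 7): P = [1, 2, 3, 8] / [4, 5] / [6];  Q = [1, 3, 4, 7] / [2, 6] / [5]
  Insert 7 (step 8): P = [1, 2, 3, 7] / [4, 5, 8] / [6];  Q = [1, 3, 4, 7] / [2, 6, 8] / [5]
  Insert 9 (step 9): P = [1, 2, 3, 7, 9] / [4, 5, 8] / [6];  Q = [1, 3, 4, 7, 9] / [2, 6, 8] / [5]
Final shape: (5, 3, 1).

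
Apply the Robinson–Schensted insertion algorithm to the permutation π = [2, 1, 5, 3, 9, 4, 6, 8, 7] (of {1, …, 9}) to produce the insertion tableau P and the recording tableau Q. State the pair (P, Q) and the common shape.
P = [1, 3, 4, 6, 7] / [2, 5, 8] / [9];  Q = [1, 3, 5, 7, 8] / [2, 4, 6] / [9];  common shape = (5, 3, 1)

Row-insert the values π_1, π_2, … into P one at a time, bumping the leftmost entry strictly greater than the inserted value down to the next row. The recording tableau Q records, in position (i, j), the step at which that cell was added to P.
  Insert 2 (step 1): P = [2];  Q = [1]
  Insert 1 (step 2): P = [1] / [2];  Q = [1] / [2]
  Insert 5 (step 3): P = [1, 5] / [2];  Q = [1, 3] / [2]
  Insert 3 (step 4): P = [1, 3] / [2, 5];  Q = [1, 3] / [2, 4]
  Insert 9 (step 5): P = [1, 3, 9] / [2, 5];  Q = [1, 3, 5] / [2, 4]
  Insert 4 (step 6): P = [1, 3, 4] / [2, 5, 9];  Q = [1, 3, 5] / [2, 4, 6]
  Insert 6 (step 7): P = [1, 3, 4, 6] / [2, 5, 9];  Q = [1, 3, 5, 7] / [2, 4, 6]
  Insert 8 (step 8): P = [1, 3, 4, 6, 8] / [2, 5, 9];  Q = [1, 3, 5, 7, 8] / [2, 4, 6]
  Insert 7 (step 9): P = [1, 3, 4, 6, 7] / [2, 5, 8] / [9];  Q = [1, 3, 5, 7, 8] / [2, 4, 6] / [9]
Final shape: (5, 3, 1).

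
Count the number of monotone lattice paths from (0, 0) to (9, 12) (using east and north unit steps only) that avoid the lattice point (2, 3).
Number of paths = 179530

Total paths from (0, 0) to (9, 12): C(21, 9) = 293930. Paths through (2, 3): (paths (0, 0) → (2, 3)) × (paths (2, 3) → (9, 12)) = C(5, 2) · C(16, 7) = 10 · 11440 = 114400. Avoidance count = 293930 − 114400 = 179530.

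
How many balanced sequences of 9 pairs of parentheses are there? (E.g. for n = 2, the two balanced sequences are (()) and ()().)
C_9 = 4862

These balanced parentheses are counted by the Catalan number C_n = (1/(n + 1)) · C(2n, n). For n = 9: C_9 = (1/10) · C(18, 9) = 48620/10 = 4862.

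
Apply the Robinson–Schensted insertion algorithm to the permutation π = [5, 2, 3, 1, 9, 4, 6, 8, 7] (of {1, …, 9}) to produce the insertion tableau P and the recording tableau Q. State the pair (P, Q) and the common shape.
P = [1, 3, 4, 6, 7] / [2, 8] / [5, 9];  Q = [1, 3, 5, 7, 8] / [2, 6] / [4, 9];  common shape = (5, 2, 2)

Row-insert the values π_1, π_2, … into P one at a time, bumping the leftmost entry strictly greater than the inserted value down to the next row. The recording tableau Q records, in position (i, j), the step at which that cell was added to P.
  Insert 5 (step 1): P = [5];  Q = [1]
  Insert 2 (step 2): P = [2] / [5];  Q = [1] / [2]
  Insert 3 (step 3): P = [2, 3] / [5];  Q = [1, 3] / [2]
  Insert 1 (step 4): P = [1, 3] / [2] / [5];  Q = [1, 3] / [2] / [4]
  Insert 9 (step 5): P = [1, 3, 9] / [2] / [5];  Q = [1, 3, 5] / [2] / [4]
  Insert 4 (step 6): P = [1, 3, 4] / [2, 9] / [5];  Q = [1, 3, 5] / [2, 6] / [4]
  Insert 6 (step 7): P = [1, 3, 4, 6] / [2, 9] / [5];  Q = [1, 3, 5, 7] / [2, 6] / [4]
  Insert 8 (step 8): P = [1, 3, 4, 6, 8] / [2, 9] / [5];  Q = [1, 3, 5, 7, 8] / [2, 6] / [4]
  Insert 7 (step 9): P = [1, 3, 4, 6, 7] / [2, 8] / [5, 9];  Q = [1, 3, 5, 7, 8] / [2, 6] / [4, 9]
Final shape: (5, 2, 2).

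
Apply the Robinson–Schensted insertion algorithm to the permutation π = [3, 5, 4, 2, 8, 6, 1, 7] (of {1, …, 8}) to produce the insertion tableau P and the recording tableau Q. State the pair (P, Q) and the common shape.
P = [1, 4, 6, 7] / [2, 8] / [3] / [5];  Q = [1, 2, 5, 8] / [3, 6] / [4] / [7];  common shape = (4, 2, 1, 1)

Row-insert the values π_1, π_2, … into P one at a time, bumping the leftmost entry strictly greater than the inserted value down to the next row. The recording tableau Q records, in position (i, j), the step at which that cell was added to P.
  Insert 3 (step 1): P = [3];  Q = [1]
  Insert 5 (step 2): P = [3, 5];  Q = [1, 2]
  Insert 4 (step 3): P = [3, 4] / [5];  Q = [1, 2] / [3]
  Insert 2 (step 4): P = [2, 4] / [3] / [5];  Q = [1, 2] / [3] / [4]
  Insert 8 (step 5): P = [2, 4, 8] / [3] / [5];  Q = [1, 2, 5] / [3] / [4]
  Insert 6 (step 6): P = [2, 4, 6] / [3, 8] / [5];  Q = [1, 2, 5] / [3, 6] / [4]
  Insert 1 (step 7): P = [1, 4, 6] / [2, 8] / [3] / [5];  Q = [1, 2, 5] / [3, 6] / [4] / [7]
  Insert 7 (step 8): P = [1, 4, 6, 7] / [2, 8] / [3] / [5];  Q = [1, 2, 5, 8] / [3, 6] / [4] / [7]
Final shape: (4, 2, 1, 1).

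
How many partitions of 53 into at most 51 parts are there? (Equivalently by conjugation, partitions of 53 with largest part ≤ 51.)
p(53, parts ≤ 51) = 329929

Use the recurrence p(n, m) = p(n, m−1) + p(n−m, m): either the largest part is < m (count p(n, m−1)) or the largest part is exactly m (remove one copy of m, count p(n−m, m)). With p(0, ·) = 1 this gives p(53, parts ≤ 51) = 329929. (By conjugating Young diagrams, this also counts partitions of 53 into at most 51 parts.)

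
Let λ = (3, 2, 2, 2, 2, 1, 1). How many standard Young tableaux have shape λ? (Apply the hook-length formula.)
# SYT of shape (3, 2, 2, 2, 2, 1, 1) = 2860

Hook-length formula: f^λ = n! / Π hook(c), product over all cells c of the Young diagram. For λ = (3, 2, 2, 2, 2, 1, 1), n = 13 boxes. Hook lengths by row (left-to-right, top-to-bottom): [9, 6, 1]; [7, 4]; [6, 3]; [5, 2]; [4, 1]; [2]; [1]. Product of hooks = 2177280. So f^λ = 13! / 2177280 = 6227020800 / 2177280 = 2860.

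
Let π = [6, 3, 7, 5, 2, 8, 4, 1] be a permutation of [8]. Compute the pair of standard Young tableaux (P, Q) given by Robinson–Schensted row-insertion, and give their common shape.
P = [1, 4, 8] / [2, 5] / [3, 7] / [6];  Q = [1, 3, 6] / [2, 4] / [5, 7] / [8];  common shape = (3, 2, 2, 1)

Row-insert the values π_1, π_2, … into P one at a time, bumping the leftmost entry strictly greater than the inserted value down to the next row. The recording tableau Q records, in position (i, j), the step at which that cell was added to P.
  Insert 6 (step 1): P = [6];  Q = [1]
  Insert 3 (step 2): P = [3] / [6];  Q = [1] / [2]
  Insert 7 (step 3): P = [3, 7] / [6];  Q = [1, 3] / [2]
  Insert 5 (step 4): P = [3, 5] / [6, 7];  Q = [1, 3] / [2, 4]
  Insert 2 (step 5): P = [2, 5] / [3, 7] / [6];  Q = [1, 3] / [2, 4] / [5]
  Insert 8 (step 6): P = [2, 5, 8] / [3, 7] / [6];  Q = [1, 3, 6] / [2, 4] / [5]
  Insert 4 (step 7): P = [2, 4, 8] / [3, 5] / [6, 7];  Q = [1, 3, 6] / [2, 4] / [5, 7]
  Insert 1 (step 8): P = [1, 4, 8] / [2, 5] / [3, 7] / [6];  Q = [1, 3, 6] / [2, 4] / [5, 7] / [8]
Final shape: (3, 2, 2, 1).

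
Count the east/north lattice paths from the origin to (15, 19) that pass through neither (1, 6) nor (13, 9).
Number of paths = 1682939910

Inclusion–exclusion. Total paths: C(34, 15) = 1855967520. Through P₁: C(7, 1)·C(27, 14) = 140408100. Through P₂: C(22, 13)·C(12, 2) = 32829720. Since P₁ is strictly southwest of P₂, a monotone path through both must visit P₁ then P₂; paths through both = C(7, 1)·C(15, 12)·C(12, 2) = 210210. Avoid both = 1855967520 − 140408100 − 32829720 + 210210 = 1682939910.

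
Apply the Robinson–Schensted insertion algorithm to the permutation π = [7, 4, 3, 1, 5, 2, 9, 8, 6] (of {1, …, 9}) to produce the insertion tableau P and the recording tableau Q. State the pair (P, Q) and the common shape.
P = [1, 2, 6] / [3, 5, 8] / [4, 9] / [7];  Q = [1, 5, 7] / [2, 6, 8] / [3, 9] / [4];  common shape = (3, 3, 2, 1)

Row-insert the values π_1, π_2, … into P one at a time, bumping the leftmost entry strictly greater than the inserted value down to the next row. The recording tableau Q records, in position (i, j), the step at which that cell was added to P.
  Insert 7 (step 1): P = [7];  Q = [1]
  Insert 4 (step 2): P = [4] / [7];  Q = [1] / [2]
  Insert 3 (step 3): P = [3] / [4] / [7];  Q = [1] / [2] / [3]
  Insert 1 (step 4): P = [1] / [3] / [4] / [7];  Q = [1] / [2] / [3] / [4]
  Insert 5 (step 5): P = [1, 5] / [3] / [4] / [7];  Q = [1, 5] / [2] / [3] / [4]
  Insert 2 (step 6): P = [1, 2] / [3, 5] / [4] / [7];  Q = [1, 5] / [2, 6] / [3] / [4]
  Insert 9 (step 7): P = [1, 2, 9] / [3, 5] / [4] / [7];  Q = [1, 5, 7] / [2, 6] / [3] / [4]
  Insert 8 (step 8): P = [1, 2, 8] / [3, 5, 9] / [4] / [7];  Q = [1, 5, 7] / [2, 6, 8] / [3] / [4]
  Insert 6 (step 9): P = [1, 2, 6] / [3, 5, 8] / [4, 9] / [7];  Q = [1, 5, 7] / [2, 6, 8] / [3, 9] / [4]
Final shape: (3, 3, 2, 1).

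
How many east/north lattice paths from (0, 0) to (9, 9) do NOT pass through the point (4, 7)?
Number of paths = 41690

Total paths from (0, 0) to (9, 9): C(18, 9) = 48620. Paths through (4, 7): (paths (0, 0) → (4, 7)) × (paths (4, 7) → (9, 9)) = C(11, 4) · C(7, 5) = 330 · 21 = 6930. Avoidance count = 48620 − 6930 = 41690.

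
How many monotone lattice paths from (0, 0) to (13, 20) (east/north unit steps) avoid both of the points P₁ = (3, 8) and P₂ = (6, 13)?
Number of paths = 405064506

Inclusion–exclusion. Total paths: C(33, 13) = 573166440. Through P₁: C(11, 3)·C(22, 10) = 106696590. Through P₂: C(19, 6)·C(14, 7) = 93117024. Since P₁ is strictly southwest of P₂, a monotone path through both must visit P₁ then P₂; paths through both = C(11, 3)·C(8, 3)·C(14, 7) = 31711680. Avoid both = 573166440 − 106696590 − 93117024 + 31711680 = 405064506.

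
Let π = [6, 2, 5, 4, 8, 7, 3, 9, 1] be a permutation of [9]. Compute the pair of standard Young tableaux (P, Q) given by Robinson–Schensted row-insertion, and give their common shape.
P = [1, 3, 7, 9] / [2, 8] / [4] / [5] / [6];  Q = [1, 3, 5, 8] / [2, 6] / [4] / [7] / [9];  common shape = (4, 2, 1, 1, 1)

Row-insert the values π_1, π_2, … into P one at a time, bumping the leftmost entry strictly greater than the inserted value down to the next row. The recording tableau Q records, in position (i, j), the step at which that cell was added to P.
  Insert 6 (step 1): P = [6];  Q = [1]
  Insert 2 (step 2): P = [2] / [6];  Q = [1] / [2]
  Insert 5 (step 3): P = [2, 5] / [6];  Q = [1, 3] / [2]
  Insert 4 (step 4): P = [2, 4] / [5] / [6];  Q = [1, 3] / [2] / [4]
  Insert 8 (step 5): P = [2, 4, 8] / [5] / [6];  Q = [1, 3, 5] / [2] / [4]
  Insert 7 (step 6): P = [2, 4, 7] / [5, 8] / [6];  Q = [1, 3, 5] / [2, 6] / [4]
  Insert 3 (step 7): P = [2, 3, 7] / [4, 8] / [5] / [6];  Q = [1, 3, 5] / [2, 6] / [4] / [7]
  Insert 9 (step 8): P = [2, 3, 7, 9] / [4, 8] / [5] / [6];  Q = [1, 3, 5, 8] / [2, 6] / [4] / [7]
  Insert 1 (step 9): P = [1, 3, 7, 9] / [2, 8] / [4] / [5] / [6];  Q = [1, 3, 5, 8] / [2, 6] / [4] / [7] / [9]
Final shape: (4, 2, 1, 1, 1).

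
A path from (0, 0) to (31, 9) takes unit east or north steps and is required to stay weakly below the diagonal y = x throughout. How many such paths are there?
Number of paths = 196534195

By the reflection principle (André's argument), the number of monotone paths to (31, 9) with n ≤ m that never go above y = x is C(40, 31) − C(40, 32) = 273438880 − 76904685 = 196534195.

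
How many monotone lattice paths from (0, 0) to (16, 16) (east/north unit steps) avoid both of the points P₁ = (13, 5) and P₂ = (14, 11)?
Number of paths = 505615734

Inclusion–exclusion. Total paths: C(32, 16) = 601080390. Through P₁: C(18, 13)·C(14, 3) = 3118752. Through P₂: C(25, 14)·C(7, 2) = 93605400. Since P₁ is strictly southwest of P₂, a monotone path through both must visit P₁ then P₂; paths through both = C(18, 13)·C(7, 1)·C(7, 2) = 1259496. Avoid both = 601080390 − 3118752 − 93605400 + 1259496 = 505615734.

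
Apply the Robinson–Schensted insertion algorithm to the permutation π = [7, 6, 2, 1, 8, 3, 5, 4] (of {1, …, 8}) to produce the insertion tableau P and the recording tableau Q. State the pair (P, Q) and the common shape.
P = [1, 3, 4] / [2, 5] / [6, 8] / [7];  Q = [1, 5, 7] / [2, 6] / [3, 8] / [4];  common shape = (3, 2, 2, 1)

Row-insert the values π_1, π_2, … into P one at a time, bumping the leftmost entry strictly greater than the inserted value down to the next row. The recording tableau Q records, in position (i, j), the step at which that cell was added to P.
  Insert 7 (step 1): P = [7];  Q = [1]
  Insert 6 (step 2): P = [6] / [7];  Q = [1] / [2]
  Insert 2 (step 3): P = [2] / [6] / [7];  Q = [1] / [2] / [3]
  Insert 1 (step 4): P = [1] / [2] / [6] / [7];  Q = [1] / [2] / [3] / [4]
  Insert 8 (step 5): P = [1, 8] / [2] / [6] / [7];  Q = [1, 5] / [2] / [3] / [4]
  Insert 3 (step 6): P = [1, 3] / [2, 8] / [6] / [7];  Q = [1, 5] / [2, 6] / [3] / [4]
  Insert 5 (step 7): P = [1, 3, 5] / [2, 8] / [6] / [7];  Q = [1, 5, 7] / [2, 6] / [3] / [4]
  Insert 4 (step 8): P = [1, 3, 4] / [2, 5] / [6, 8] / [7];  Q = [1, 5, 7] / [2, 6] / [3, 8] / [4]
Final shape: (3, 2, 2, 1).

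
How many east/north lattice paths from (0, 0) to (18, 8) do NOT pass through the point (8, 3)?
Number of paths = 1066780

Total paths from (0, 0) to (18, 8): C(26, 18) = 1562275. Paths through (8, 3): (paths (0, 0) → (8, 3)) × (paths (8, 3) → (18, 8)) = C(11, 8) · C(15, 10) = 165 · 3003 = 495495. Avoidance count = 1562275 − 495495 = 1066780.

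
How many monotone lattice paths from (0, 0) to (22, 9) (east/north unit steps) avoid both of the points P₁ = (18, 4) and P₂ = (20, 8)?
Number of paths = 10243245

Inclusion–exclusion. Total paths: C(31, 22) = 20160075. Through P₁: C(22, 18)·C(9, 4) = 921690. Through P₂: C(28, 20)·C(3, 2) = 9324315. Since P₁ is strictly southwest of P₂, a monotone path through both must visit P₁ then P₂; paths through both = C(22, 18)·C(6, 2)·C(3, 2) = 329175. Avoid both = 20160075 − 921690 − 9324315 + 329175 = 10243245.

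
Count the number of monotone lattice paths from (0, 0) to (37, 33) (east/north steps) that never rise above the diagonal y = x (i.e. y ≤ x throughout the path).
Number of paths = 13187694661947683150

By the reflection principle (André's argument), the number of monotone paths to (37, 33) with n ≤ m that never go above y = x is C(70, 37) − C(70, 38) = 100226479430802391940 − 87038784768854708790 = 13187694661947683150.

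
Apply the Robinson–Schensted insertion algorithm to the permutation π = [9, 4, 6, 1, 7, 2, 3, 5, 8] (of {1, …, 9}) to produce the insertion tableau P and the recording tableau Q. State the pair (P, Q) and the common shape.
P = [1, 2, 3, 5, 8] / [4, 6, 7] / [9];  Q = [1, 3, 5, 8, 9] / [2, 6, 7] / [4];  common shape = (5, 3, 1)

Row-insert the values π_1, π_2, … into P one at a time, bumping the leftmost entry strictly greater than the inserted value down to the next row. The recording tableau Q records, in position (i, j), the step at which that cell was added to P.
  Insert 9 (step 1): P = [9];  Q = [1]
  Insert 4 (step 2): P = [4] / [9];  Q = [1] / [2]
  Insert 6 (step 3): P = [4, 6] / [9];  Q = [1, 3] / [2]
  Insert 1 (step 4): P = [1, 6] / [4] / [9];  Q = [1, 3] / [2] / [4]
  Insert 7 (step 5): P = [1, 6, 7] / [4] / [9];  Q = [1, 3, 5] / [2] / [4]
  Insert 2 (step 6): P = [1, 2, 7] / [4, 6] / [9];  Q = [1, 3, 5] / [2, 6] / [4]
  Insert 3 (step 7): P = [1, 2, 3] / [4, 6, 7] / [9];  Q = [1, 3, 5] / [2, 6, 7] / [4]
  Insert 5 (step 8): P = [1, 2, 3, 5] / [4, 6, 7] / [9];  Q = [1, 3, 5, 8] / [2, 6, 7] / [4]
  Insert 8 (step 9): P = [1, 2, 3, 5, 8] / [4, 6, 7] / [9];  Q = [1, 3, 5, 8, 9] / [2, 6, 7] / [4]
Final shape: (5, 3, 1).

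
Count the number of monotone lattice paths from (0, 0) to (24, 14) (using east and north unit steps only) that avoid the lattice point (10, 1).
Number of paths = 9448912800

Total paths from (0, 0) to (24, 14): C(38, 24) = 9669554100. Paths through (10, 1): (paths (0, 0) → (10, 1)) × (paths (10, 1) → (24, 14)) = C(11, 10) · C(27, 14) = 11 · 20058300 = 220641300. Avoidance count = 9669554100 − 220641300 = 9448912800.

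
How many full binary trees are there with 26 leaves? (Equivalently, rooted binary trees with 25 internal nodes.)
C_25 = 4861946401452

These full binary trees are counted by the Catalan number C_n = (1/(n + 1)) · C(2n, n). For n = 25: C_25 = (1/26) · C(50, 25) = 126410606437752/26 = 4861946401452.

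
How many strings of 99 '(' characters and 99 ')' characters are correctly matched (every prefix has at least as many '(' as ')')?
C_99 = 227508830794229349661819540395688853956041682601541047340

These balanced parentheses are counted by the Catalan number C_n = (1/(n + 1)) · C(2n, n). For n = 99: C_99 = (1/100) · C(198, 99) = 22750883079422934966181954039568885395604168260154104734000/100 = 227508830794229349661819540395688853956041682601541047340.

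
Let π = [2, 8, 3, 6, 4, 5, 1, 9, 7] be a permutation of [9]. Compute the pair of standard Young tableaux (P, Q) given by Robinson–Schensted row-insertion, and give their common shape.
P = [1, 3, 4, 5, 7] / [2, 9] / [6] / [8];  Q = [1, 2, 4, 6, 8] / [3, 9] / [5] / [7];  common shape = (5, 2, 1, 1)

Row-insert the values π_1, π_2, … into P one at a time, bumping the leftmost entry strictly greater than the inserted value down to the next row. The recording tableau Q records, in position (i, j), the step at which that cell was added to P.
  Insert 2 (step 1): P = [2];  Q = [1]
  Insert 8 (step 2): P = [2, 8];  Q = [1, 2]
  Insert 3 (step 3): P = [2, 3] / [8];  Q = [1, 2] / [3]
  Insert 6 (step 4): P = [2, 3, 6] / [8];  Q = [1, 2, 4] / [3]
  Insert 4 (step 5): P = [2, 3, 4] / [6] / [8];  Q = [1, 2, 4] / [3] / [5]
  Insert 5 (step 6): P = [2, 3, 4, 5] / [6] / [8];  Q = [1, 2, 4, 6] / [3] / [5]
  Insert 1 (step 7): P = [1, 3, 4, 5] / [2] / [6] / [8];  Q = [1, 2, 4, 6] / [3] / [5] / [7]
  Insert 9 (step 8): P = [1, 3, 4, 5, 9] / [2] / [6] / [8];  Q = [1, 2, 4, 6, 8] / [3] / [5] / [7]
  Insert 7 (step 9): P = [1, 3, 4, 5, 7] / [2, 9] / [6] / [8];  Q = [1, 2, 4, 6, 8] / [3, 9] / [5] / [7]
Final shape: (5, 2, 1, 1).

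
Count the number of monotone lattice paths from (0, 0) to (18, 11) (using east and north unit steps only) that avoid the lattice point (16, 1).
Number of paths = 34596168

Total paths from (0, 0) to (18, 11): C(29, 18) = 34597290. Paths through (16, 1): (paths (0, 0) → (16, 1)) × (paths (16, 1) → (18, 11)) = C(17, 16) · C(12, 2) = 17 · 66 = 1122. Avoidance count = 34597290 − 1122 = 34596168.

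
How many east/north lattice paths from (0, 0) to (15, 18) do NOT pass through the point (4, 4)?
Number of paths = 725140320

Total paths from (0, 0) to (15, 18): C(33, 15) = 1037158320. Paths through (4, 4): (paths (0, 0) → (4, 4)) × (paths (4, 4) → (15, 18)) = C(8, 4) · C(25, 11) = 70 · 4457400 = 312018000. Avoidance count = 1037158320 − 312018000 = 725140320.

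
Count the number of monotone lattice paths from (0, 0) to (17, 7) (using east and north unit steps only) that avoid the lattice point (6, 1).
Number of paths = 259472

Total paths from (0, 0) to (17, 7): C(24, 17) = 346104. Paths through (6, 1): (paths (0, 0) → (6, 1)) × (paths (6, 1) → (17, 7)) = C(7, 6) · C(17, 11) = 7 · 12376 = 86632. Avoidance count = 346104 − 86632 = 259472.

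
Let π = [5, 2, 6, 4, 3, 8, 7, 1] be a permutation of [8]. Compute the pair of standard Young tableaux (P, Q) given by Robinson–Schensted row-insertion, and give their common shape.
P = [1, 3, 7] / [2, 6, 8] / [4] / [5];  Q = [1, 3, 6] / [2, 4, 7] / [5] / [8];  common shape = (3, 3, 1, 1)

Row-insert the values π_1, π_2, … into P one at a time, bumping the leftmost entry strictly greater than the inserted value down to the next row. The recording tableau Q records, in position (i, j), the step at which that cell was added to P.
  Insert 5 (step 1): P = [5];  Q = [1]
  Insert 2 (step 2): P = [2] / [5];  Q = [1] / [2]
  Insert 6 (step 3): P = [2, 6] / [5];  Q = [1, 3] / [2]
  Insert 4 (step 4): P = [2, 4] / [5, 6];  Q = [1, 3] / [2, 4]
  Insert 3 (step 5): P = [2, 3] / [4, 6] / [5];  Q = [1, 3] / [2, 4] / [5]
  Insert 8 (step 6): P = [2, 3, 8] / [4, 6] / [5];  Q = [1, 3, 6] / [2, 4] / [5]
  Insert 7 (step 7): P = [2, 3, 7] / [4, 6, 8] / [5];  Q = [1, 3, 6] / [2, 4, 7] / [5]
  Insert 1 (step 8): P = [1, 3, 7] / [2, 6, 8] / [4] / [5];  Q = [1, 3, 6] / [2, 4, 7] / [5] / [8]
Final shape: (3, 3, 1, 1).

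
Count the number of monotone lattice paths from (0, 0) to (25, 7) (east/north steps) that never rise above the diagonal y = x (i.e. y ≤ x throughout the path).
Number of paths = 2459664

By the reflection principle (André's argument), the number of monotone paths to (25, 7) with n ≤ m that never go above y = x is C(32, 25) − C(32, 26) = 3365856 − 906192 = 2459664.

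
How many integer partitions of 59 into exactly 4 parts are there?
p(59, 4 parts) = 1495

Partitions of n into exactly k parts are in bijection with partitions of n − k into at most k parts (subtract 1 from each part). So p(59, exactly 4) = p(55, parts ≤ 4). Computing via the recurrence p(m, j) = p(m, j−1) + p(m−j, j) gives 1495.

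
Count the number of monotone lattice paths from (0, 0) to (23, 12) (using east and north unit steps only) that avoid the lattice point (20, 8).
Number of paths = 725668125

Total paths from (0, 0) to (23, 12): C(35, 23) = 834451800. Paths through (20, 8): (paths (0, 0) → (20, 8)) × (paths (20, 8) → (23, 12)) = C(28, 20) · C(7, 3) = 3108105 · 35 = 108783675. Avoidance count = 834451800 − 108783675 = 725668125.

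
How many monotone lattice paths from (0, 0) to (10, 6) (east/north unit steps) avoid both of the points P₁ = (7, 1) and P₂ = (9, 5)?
Number of paths = 3796

Inclusion–exclusion. Total paths: C(16, 10) = 8008. Through P₁: C(8, 7)·C(8, 3) = 448. Through P₂: C(14, 9)·C(2, 1) = 4004. Since P₁ is strictly southwest of P₂, a monotone path through both must visit P₁ then P₂; paths through both = C(8, 7)·C(6, 2)·C(2, 1) = 240. Avoid both = 8008 − 448 − 4004 + 240 = 3796.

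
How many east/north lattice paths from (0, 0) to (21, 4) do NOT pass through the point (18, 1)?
Number of paths = 12270

Total paths from (0, 0) to (21, 4): C(25, 21) = 12650. Paths through (18, 1): (paths (0, 0) → (18, 1)) × (paths (18, 1) → (21, 4)) = C(19, 18) · C(6, 3) = 19 · 20 = 380. Avoidance count = 12650 − 380 = 12270.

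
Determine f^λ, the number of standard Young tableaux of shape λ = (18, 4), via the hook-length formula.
# SYT of shape (18, 4) = 5775

Hook-length formula: f^λ = n! / Π hook(c), product over all cells c of the Young diagram. For λ = (18, 4), n = 22 boxes. Hook lengths by row (left-to-right, top-to-bottom): [19, 18, 17, 16, 14, 13, 12, 11, 10, 9, 8, 7, 6, 5, 4, 3, 2, 1]; [4, 3, 2, 1]. Product of hooks = 194632160654131200. So f^λ = 22! / 194632160654131200 = 1124000727777607680000 / 194632160654131200 = 5775.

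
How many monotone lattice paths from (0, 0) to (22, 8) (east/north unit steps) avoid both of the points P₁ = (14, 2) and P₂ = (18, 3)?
Number of paths = 5400585

Inclusion–exclusion. Total paths: C(30, 22) = 5852925. Through P₁: C(16, 14)·C(14, 8) = 360360. Through P₂: C(21, 18)·C(9, 4) = 167580. Since P₁ is strictly southwest of P₂, a monotone path through both must visit P₁ then P₂; paths through both = C(16, 14)·C(5, 4)·C(9, 4) = 75600. Avoid both = 5852925 − 360360 − 167580 + 75600 = 5400585.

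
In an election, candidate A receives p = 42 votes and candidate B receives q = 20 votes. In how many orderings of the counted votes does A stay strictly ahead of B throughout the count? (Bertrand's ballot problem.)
Strict-lead orderings = 3266814940064445

Total orderings of the 62 votes with 42 for A: C(62, 42) = 9206478467454345. By the Bertrand ballot formula (Cycle Lemma / reflection principle), the number of orderings in which A is strictly ahead of B throughout is (p − q)/(p + q) · C(p + q, p) = (42 − 20)/(42 + 20) · 9206478467454345 = 3266814940064445.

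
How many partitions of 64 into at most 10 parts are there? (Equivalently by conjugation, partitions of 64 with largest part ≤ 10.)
p(64, parts ≤ 10) = 296320

Use the recurrence p(n, m) = p(n, m−1) + p(n−m, m): either the largest part is < m (count p(n, m−1)) or the largest part is exactly m (remove one copy of m, count p(n−m, m)). With p(0, ·) = 1 this gives p(64, parts ≤ 10) = 296320. (By conjugating Young diagrams, this also counts partitions of 64 into at most 10 parts.)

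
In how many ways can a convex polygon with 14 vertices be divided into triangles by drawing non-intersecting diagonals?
C_12 = 208012

These polygon triangulations are counted by the Catalan number C_n = (1/(n + 1)) · C(2n, n). For n = 12: C_12 = (1/13) · C(24, 12) = 2704156/13 = 208012.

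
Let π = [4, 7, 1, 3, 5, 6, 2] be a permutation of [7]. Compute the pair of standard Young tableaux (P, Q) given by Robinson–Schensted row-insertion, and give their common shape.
P = [1, 2, 5, 6] / [3, 7] / [4];  Q = [1, 2, 5, 6] / [3, 4] / [7];  common shape = (4, 2, 1)

Row-insert the values π_1, π_2, … into P one at a time, bumping the leftmost entry strictly greater than the inserted value down to the next row. The recording tableau Q records, in position (i, j), the step at which that cell was added to P.
  Insert 4 (step 1): P = [4];  Q = [1]
  Insert 7 (step 2): P = [4, 7];  Q = [1, 2]
  Insert 1 (step 3): P = [1, 7] / [4];  Q = [1, 2] / [3]
  Insert 3 (step 4): P = [1, 3] / [4, 7];  Q = [1, 2] / [3, 4]
  Insert 5 (step 5): P = [1, 3, 5] / [4, 7];  Q = [1, 2, 5] / [3, 4]
  Insert 6 (step 6): P = [1, 3, 5, 6] / [4, 7];  Q = [1, 2, 5, 6] / [3, 4]
  Insert 2 (step 7): P = [1, 2, 5, 6] / [3, 7] / [4];  Q = [1, 2, 5, 6] / [3, 4] / [7]
Final shape: (4, 2, 1).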